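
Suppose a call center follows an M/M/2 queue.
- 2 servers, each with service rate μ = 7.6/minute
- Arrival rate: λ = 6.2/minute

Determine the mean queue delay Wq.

Traffic intensity: ρ = λ/(cμ) = 6.2/(2×7.6) = 0.4079
Since ρ = 0.4079 < 1, system is stable.
Offered load a = λ/μ = cρ = 6.2/7.6 = 0.8158
P₀ = [ Σₙ₌₀^1 aⁿ/n! + a^2/(2!(1-ρ)) ]⁻¹
Σ = a^0/0! + a^1/1! = 1.0000 + 0.8158 = 1.8158
a^2/(2!(1-ρ)) = 0.6655/(2 × 0.5921) = 0.5620
P₀ = 1/(1.8158 + 0.5620) = 0.4206
Lq = P₀·a^2·ρ / (2!(1-ρ)²) = 0.4206 × 0.6655 × 0.4079 / (2 × 0.3506) = 0.1628
Wq = Lq/λ = 0.1628/6.2 = 0.02626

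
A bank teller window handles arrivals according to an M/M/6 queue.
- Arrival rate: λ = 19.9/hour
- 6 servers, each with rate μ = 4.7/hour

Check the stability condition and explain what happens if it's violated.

Stability requires ρ = λ/(cμ) < 1
ρ = 19.9/(6 × 4.7) = 19.9/28.20 = 0.7057
Since 0.7057 < 1, the system is STABLE.
The servers are busy 70.57% of the time.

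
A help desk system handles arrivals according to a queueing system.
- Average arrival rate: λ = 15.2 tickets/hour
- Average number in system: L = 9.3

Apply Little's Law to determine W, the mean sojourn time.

Little's Law: L = λW, so W = L/λ
W = 9.3/15.2 = 0.6118 hours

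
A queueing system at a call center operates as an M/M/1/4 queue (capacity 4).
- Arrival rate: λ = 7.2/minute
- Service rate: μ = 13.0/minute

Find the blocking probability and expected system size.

ρ = λ/μ = 7.2/13.0 = 0.55385
P₀ = (1-ρ)/(1-ρ^(K+1)) = (1-0.55385)/(1-0.55385^5) = 0.4462/0.9479 = 0.4707
P_K = P₀×ρ^K = 0.4707 × 0.55385^4 = 0.4707 × 0.09410 = 0.04429
Blocking probability P_4 = 0.04429 (4.43%)
L = ρ[1 - (K+1)ρ^K + Kρ^(K+1)] / [(1-ρ)(1-ρ^(K+1))]
L = 0.55385 × (1 - 5×0.094095 + 4×0.052115) / ((1 - 0.55385) × (1 - 0.052115)) = 0.9665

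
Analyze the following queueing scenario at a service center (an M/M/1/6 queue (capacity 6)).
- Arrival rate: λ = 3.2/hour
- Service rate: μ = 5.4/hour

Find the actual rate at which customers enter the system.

ρ = λ/μ = 3.2/5.4 = 0.5926
P₀ = (1-ρ)/(1-ρ^(K+1)) = (1-0.5926)/(1-0.5926^7) = 0.4074/0.9743 = 0.4181
P_K = P₀×ρ^K = 0.4181 × 0.5926^6 = 0.4181 × 0.04331 = 0.01811
λ_eff = λ(1-P_K) = 3.2 × (1 - 0.018107) = 3.2 × 0.9819 = 3.1421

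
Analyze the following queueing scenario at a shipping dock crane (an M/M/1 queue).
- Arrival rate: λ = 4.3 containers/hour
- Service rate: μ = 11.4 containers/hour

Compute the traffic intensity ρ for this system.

Server utilization: ρ = λ/μ
ρ = 4.3/11.4 = 0.3772
The server is busy 37.72% of the time.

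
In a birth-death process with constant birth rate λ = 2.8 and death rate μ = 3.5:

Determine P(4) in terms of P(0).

For constant rates: P(n)/P(0) = (λ/μ)^n
P(4)/P(0) = (2.8/3.5)^4 = 0.8000^4 = 0.4096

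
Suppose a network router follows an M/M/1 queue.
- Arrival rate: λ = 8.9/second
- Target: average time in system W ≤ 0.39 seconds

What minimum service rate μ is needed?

For M/M/1: W = 1/(μ-λ)
Need W ≤ 0.39, so 1/(μ-λ) ≤ 0.39
μ - λ ≥ 1/0.39 = 2.5641
μ ≥ 8.9 + 2.5641 = 11.4641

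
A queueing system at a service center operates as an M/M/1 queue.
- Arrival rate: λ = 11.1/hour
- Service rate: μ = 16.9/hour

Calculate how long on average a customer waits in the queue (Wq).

First, compute utilization: ρ = λ/μ = 11.1/16.9 = 0.6568
For M/M/1: Wq = λ/(μ(μ-λ))
Wq = 11.1/(16.9 × (16.9-11.1))
Wq = 11.1/(16.9 × 5.80)
Wq = 0.1132 hours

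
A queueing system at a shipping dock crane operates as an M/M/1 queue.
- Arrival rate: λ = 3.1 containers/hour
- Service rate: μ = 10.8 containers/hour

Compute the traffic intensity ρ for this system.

Server utilization: ρ = λ/μ
ρ = 3.1/10.8 = 0.2870
The server is busy 28.70% of the time.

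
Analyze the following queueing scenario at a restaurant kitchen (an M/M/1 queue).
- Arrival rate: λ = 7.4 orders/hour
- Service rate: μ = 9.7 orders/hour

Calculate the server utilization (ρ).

Server utilization: ρ = λ/μ
ρ = 7.4/9.7 = 0.7629
The server is busy 76.29% of the time.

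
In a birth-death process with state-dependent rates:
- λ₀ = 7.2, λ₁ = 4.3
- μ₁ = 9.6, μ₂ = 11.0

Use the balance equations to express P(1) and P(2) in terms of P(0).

Balance equations:
State 0: λ₀P₀ = μ₁P₁ → P₁ = (λ₀/μ₁)P₀ = (7.2/9.6)P₀ = 0.7500P₀
State 1: P₂ = (λ₀λ₁)/(μ₁μ₂)P₀ = (7.2×4.3)/(9.6×11.0)P₀ = 0.2932P₀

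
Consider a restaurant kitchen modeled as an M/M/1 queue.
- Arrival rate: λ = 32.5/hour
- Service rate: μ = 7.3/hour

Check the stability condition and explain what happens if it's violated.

Stability requires ρ = λ/(cμ) < 1
ρ = 32.5/(1 × 7.3) = 32.5/7.30 = 4.4521
Since 4.4521 ≥ 1, the system is UNSTABLE.
Queue grows without bound. Need μ > λ = 32.5.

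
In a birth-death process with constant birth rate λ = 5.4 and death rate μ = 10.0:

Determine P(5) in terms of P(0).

For constant rates: P(n)/P(0) = (λ/μ)^n
P(5)/P(0) = (5.4/10.0)^5 = 0.5400^5 = 0.04592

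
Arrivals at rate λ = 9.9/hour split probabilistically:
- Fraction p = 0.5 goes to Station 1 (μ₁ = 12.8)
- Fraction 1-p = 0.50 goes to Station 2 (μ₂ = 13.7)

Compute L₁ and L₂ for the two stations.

Effective rates: λ₁ = 9.9×0.5 = 4.95, λ₂ = 9.9×0.50 = 4.95
Station 1: ρ₁ = 4.95/12.8 = 0.38672, L₁ = ρ₁/(1-ρ₁) = 0.38672/(1-0.38672) = 0.6306
Station 2: ρ₂ = 4.95/13.7 = 0.3613, L₂ = ρ₂/(1-ρ₂) = 0.3613/(1-0.3613) = 0.5657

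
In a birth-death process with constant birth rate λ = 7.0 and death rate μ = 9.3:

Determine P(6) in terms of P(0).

For constant rates: P(n)/P(0) = (λ/μ)^n
P(6)/P(0) = (7.0/9.3)^6 = 0.75269^6 = 0.1818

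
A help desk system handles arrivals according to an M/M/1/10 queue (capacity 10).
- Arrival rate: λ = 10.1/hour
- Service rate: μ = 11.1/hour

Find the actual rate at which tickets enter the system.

ρ = λ/μ = 10.1/11.1 = 0.90991
P₀ = (1-ρ)/(1-ρ^(K+1)) = (1-0.90991)/(1-0.90991^11) = 0.09009/0.6460 = 0.1395
P_K = P₀×ρ^K = 0.13945 × 0.90991^10 = 0.13945 × 0.38903 = 0.05425
λ_eff = λ(1-P_K) = 10.1 × (1 - 0.05425) = 10.1 × 0.94575 = 9.5521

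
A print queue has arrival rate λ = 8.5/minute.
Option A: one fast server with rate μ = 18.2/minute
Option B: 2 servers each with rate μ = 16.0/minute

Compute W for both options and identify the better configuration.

Option A: single server μ = 18.2 (M/M/1)
  ρ_A = 8.5/18.2 = 0.4670
  W_A = 1/(μ-λ) = 1/(18.2-8.5) = 1/9.70 = 0.1031

Option B: 2 servers μ = 16.0 (M/M/2)
  ρ_B = λ/(cμ) = 8.5/(2×16.0) = 0.2656
  Offered load a = λ/μ = cρ = 8.5/16.0 = 0.5312
  P₀ = [ Σₙ₌₀^1 aⁿ/n! + a^2/(2!(1-ρ)) ]⁻¹
  Σ = a^0/0! + a^1/1! = 1.0000 + 0.5312 = 1.5312
  a^2/(2!(1-ρ)) = 0.28223/(2 × 0.73438) = 0.1922
  P₀ = 1/(1.5312 + 0.1922) = 0.5802
  Lq = P₀·a^2·ρ / (2!(1-ρ)²) = 0.58025 × 0.28223 × 0.26562 / (2 × 0.53931) = 0.04033
  Wq_B = Lq/λ = 0.04033/8.5 = 0.004745
  W_B = Wq_B + 1/μ = 0.004745 + 0.06250 = 0.06724

Since W_B = 0.06724 < W_A = 0.1031, Option B (multiple servers) has the shorter time in system.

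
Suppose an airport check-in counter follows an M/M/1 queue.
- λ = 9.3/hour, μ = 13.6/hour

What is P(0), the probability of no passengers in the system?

ρ = λ/μ = 9.3/13.6 = 0.6838
P(0) = 1 - ρ = 1 - 0.6838 = 0.3162
The server is idle 31.62% of the time.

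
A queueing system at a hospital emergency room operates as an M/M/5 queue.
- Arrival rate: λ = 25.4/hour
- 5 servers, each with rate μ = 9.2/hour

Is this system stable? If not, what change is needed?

Stability requires ρ = λ/(cμ) < 1
ρ = 25.4/(5 × 9.2) = 25.4/46.00 = 0.5522
Since 0.5522 < 1, the system is STABLE.
The servers are busy 55.22% of the time.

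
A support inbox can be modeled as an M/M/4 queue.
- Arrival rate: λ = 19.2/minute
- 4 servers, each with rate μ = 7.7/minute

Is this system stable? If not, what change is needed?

Stability requires ρ = λ/(cμ) < 1
ρ = 19.2/(4 × 7.7) = 19.2/30.80 = 0.6234
Since 0.6234 < 1, the system is STABLE.
The servers are busy 62.34% of the time.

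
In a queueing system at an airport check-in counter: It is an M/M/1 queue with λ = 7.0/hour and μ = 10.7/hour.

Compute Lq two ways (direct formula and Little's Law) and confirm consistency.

Method 1 (direct): Lq = λ²/(μ(μ-λ)) = 49.00/(10.7 × 3.70) = 1.2377

Method 2 (Little's Law):
W = 1/(μ-λ) = 1/3.70 = 0.27027
Wq = W - 1/μ = 0.27027 - 0.093458 = 0.17681
Lq = λWq = 7.0 × 0.17681 = 1.2377 ✔ (matches Method 1)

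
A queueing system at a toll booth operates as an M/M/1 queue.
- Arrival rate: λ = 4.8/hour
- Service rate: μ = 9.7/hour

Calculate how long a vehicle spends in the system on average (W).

First, compute utilization: ρ = λ/μ = 4.8/9.7 = 0.4948
For M/M/1: W = 1/(μ-λ)
W = 1/(9.7-4.8) = 1/4.90
W = 0.2041 hours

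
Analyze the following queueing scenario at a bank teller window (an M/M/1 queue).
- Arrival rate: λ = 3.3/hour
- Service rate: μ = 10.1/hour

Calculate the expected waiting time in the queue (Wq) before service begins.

First, compute utilization: ρ = λ/μ = 3.3/10.1 = 0.3267
For M/M/1: Wq = λ/(μ(μ-λ))
Wq = 3.3/(10.1 × (10.1-3.3))
Wq = 3.3/(10.1 × 6.80)
Wq = 0.04805 hours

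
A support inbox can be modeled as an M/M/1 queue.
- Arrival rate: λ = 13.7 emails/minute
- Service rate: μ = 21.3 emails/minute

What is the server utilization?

Server utilization: ρ = λ/μ
ρ = 13.7/21.3 = 0.6432
The server is busy 64.32% of the time.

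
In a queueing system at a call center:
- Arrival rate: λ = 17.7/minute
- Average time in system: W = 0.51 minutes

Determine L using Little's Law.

Little's Law: L = λW
L = 17.7 × 0.51 = 9.0270 calls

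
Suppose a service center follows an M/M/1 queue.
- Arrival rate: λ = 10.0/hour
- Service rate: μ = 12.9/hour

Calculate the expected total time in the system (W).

First, compute utilization: ρ = λ/μ = 10.0/12.9 = 0.7752
For M/M/1: W = 1/(μ-λ)
W = 1/(12.9-10.0) = 1/2.90
W = 0.3448 hours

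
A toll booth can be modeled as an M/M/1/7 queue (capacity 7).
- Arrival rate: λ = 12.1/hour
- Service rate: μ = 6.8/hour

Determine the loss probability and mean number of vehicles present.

ρ = λ/μ = 12.1/6.8 = 1.77941
P₀ = (1-ρ)/(1-ρ^(K+1)) = (1-1.77941)/(1-1.77941^8) = -0.7794/-99.5098 = 0.007832
P_K = P₀×ρ^K = 0.007832 × 1.77941^7 = 0.007832 × 56.4849 = 0.4424
Blocking probability P_7 = 0.4424 (44.24%)
L = ρ[1 - (K+1)ρ^K + Kρ^(K+1)] / [(1-ρ)(1-ρ^(K+1))]
L = 1.77941 × (1 - 8×56.4849 + 7×100.5098) / ((1 - 1.77941) × (1 - 100.5098)) = 5.7974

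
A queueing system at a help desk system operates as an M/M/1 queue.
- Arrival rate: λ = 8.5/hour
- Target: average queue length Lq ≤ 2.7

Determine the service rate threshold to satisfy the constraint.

For M/M/1: Lq = λ²/(μ(μ-λ))
Need Lq ≤ 2.7, i.e. μ(μ-λ) ≥ λ²/2.7
μ² - 8.5μ - 72.25/2.7 ≥ 0  →  μ² - 8.5μ - 26.75926 ≥ 0
Quadratic formula (positive root): μ = [λ + √(λ² + 4×26.75926)]/2
Discriminant: 72.25 + 4×26.75926 = 179.2870, √179.2870 = 13.3898
μ ≥ (8.5 + 13.3898)/2 = 10.9449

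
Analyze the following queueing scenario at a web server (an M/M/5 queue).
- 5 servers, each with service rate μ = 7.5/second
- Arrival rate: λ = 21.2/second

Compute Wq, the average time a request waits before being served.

Traffic intensity: ρ = λ/(cμ) = 21.2/(5×7.5) = 0.5653
Since ρ = 0.5653 < 1, system is stable.
Offered load a = λ/μ = cρ = 21.2/7.5 = 2.8267
P₀ = [ Σₙ₌₀^4 aⁿ/n! + a^5/(5!(1-ρ)) ]⁻¹
Σ = a^0/0! + a^1/1! + a^2/2! + a^3/3! + a^4/4! = 1.0000 + 2.8267 + 3.9950 + 3.7642 + 2.6600 = 14.2459
a^5/(5!(1-ρ)) = 180.4567/(120 × 0.434667) = 3.4597
P₀ = 1/(14.2459 + 3.4597) = 0.05648
Lq = P₀·a^5·ρ / (5!(1-ρ)²) = 0.056479 × 180.4567 × 0.56533 / (120 × 0.18894) = 0.2541
Wq = Lq/λ = 0.2541/21.2 = 0.01199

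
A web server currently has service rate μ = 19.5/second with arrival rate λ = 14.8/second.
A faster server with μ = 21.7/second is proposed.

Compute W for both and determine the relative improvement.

System 1: ρ₁ = 14.8/19.5 = 0.7590, W₁ = 1/(19.5-14.8) = 0.21277
System 2: ρ₂ = 14.8/21.7 = 0.6820, W₂ = 1/(21.7-14.8) = 0.14493
Improvement: (W₁-W₂)/W₁ = (0.21277-0.14493)/0.21277 = 31.88%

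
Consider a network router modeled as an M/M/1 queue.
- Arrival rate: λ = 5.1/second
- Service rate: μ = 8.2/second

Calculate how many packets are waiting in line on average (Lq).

ρ = λ/μ = 5.1/8.2 = 0.6220
For M/M/1: Lq = λ²/(μ(μ-λ))
Lq = 26.01/(8.2 × 3.10)
Lq = 1.0232 packets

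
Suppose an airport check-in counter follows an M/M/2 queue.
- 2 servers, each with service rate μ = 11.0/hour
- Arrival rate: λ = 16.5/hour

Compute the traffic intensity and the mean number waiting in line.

Traffic intensity: ρ = λ/(cμ) = 16.5/(2×11.0) = 0.7500
Since ρ = 0.7500 < 1, system is stable.
Offered load a = λ/μ = cρ = 16.5/11.0 = 1.5000
P₀ = [ Σₙ₌₀^1 aⁿ/n! + a^2/(2!(1-ρ)) ]⁻¹
Σ = a^0/0! + a^1/1! = 1.0000 + 1.5000 = 2.5000
a^2/(2!(1-ρ)) = 2.2500/(2 × 0.2500) = 4.5000
P₀ = 1/(2.5000 + 4.5000) = 0.1429
Lq = P₀·a^2·ρ / (2!(1-ρ)²) = 0.14286 × 2.2500 × 0.75000 / (2 × 0.062500) = 1.9286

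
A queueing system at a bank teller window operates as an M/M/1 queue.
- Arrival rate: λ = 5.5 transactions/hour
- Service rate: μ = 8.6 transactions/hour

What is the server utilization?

Server utilization: ρ = λ/μ
ρ = 5.5/8.6 = 0.6395
The server is busy 63.95% of the time.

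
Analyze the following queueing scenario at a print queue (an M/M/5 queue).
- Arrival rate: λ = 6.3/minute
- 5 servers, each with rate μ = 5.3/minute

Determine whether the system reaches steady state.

Stability requires ρ = λ/(cμ) < 1
ρ = 6.3/(5 × 5.3) = 6.3/26.50 = 0.2377
Since 0.2377 < 1, the system is STABLE.
The servers are busy 23.77% of the time.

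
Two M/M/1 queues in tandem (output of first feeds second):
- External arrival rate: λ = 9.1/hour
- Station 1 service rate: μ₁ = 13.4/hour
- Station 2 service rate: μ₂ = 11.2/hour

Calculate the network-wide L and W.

By Jackson's theorem, each station behaves as independent M/M/1.
Station 1: ρ₁ = 9.1/13.4 = 0.6791, L₁ = ρ₁/(1-ρ₁) = λ/(μ₁-λ) = 9.1/4.30 = 2.1163
Station 2: ρ₂ = 9.1/11.2 = 0.8125, L₂ = ρ₂/(1-ρ₂) = λ/(μ₂-λ) = 9.1/2.10 = 4.3333
Total: L = L₁ + L₂ = 2.1163 + 4.3333 = 6.4496
W = L/λ = 6.4496/9.1 = 0.7087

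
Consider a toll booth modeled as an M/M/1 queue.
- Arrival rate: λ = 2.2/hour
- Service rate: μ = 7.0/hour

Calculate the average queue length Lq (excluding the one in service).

ρ = λ/μ = 2.2/7.0 = 0.3143
For M/M/1: Lq = λ²/(μ(μ-λ))
Lq = 4.84/(7.0 × 4.80)
Lq = 0.1440 vehicles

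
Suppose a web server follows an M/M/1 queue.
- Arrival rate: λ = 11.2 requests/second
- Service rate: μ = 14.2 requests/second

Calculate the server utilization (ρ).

Server utilization: ρ = λ/μ
ρ = 11.2/14.2 = 0.7887
The server is busy 78.87% of the time.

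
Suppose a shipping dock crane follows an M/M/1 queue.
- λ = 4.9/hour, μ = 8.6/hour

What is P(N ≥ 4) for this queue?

ρ = λ/μ = 4.9/8.6 = 0.5698
P(N ≥ n) = ρⁿ
P(N ≥ 4) = 0.5698^4
P(N ≥ 4) = 0.1054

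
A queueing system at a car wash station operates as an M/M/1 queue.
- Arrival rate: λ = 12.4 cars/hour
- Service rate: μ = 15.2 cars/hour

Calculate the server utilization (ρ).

Server utilization: ρ = λ/μ
ρ = 12.4/15.2 = 0.8158
The server is busy 81.58% of the time.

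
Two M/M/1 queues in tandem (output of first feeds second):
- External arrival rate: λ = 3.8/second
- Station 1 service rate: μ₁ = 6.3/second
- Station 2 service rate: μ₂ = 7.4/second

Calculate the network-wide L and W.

By Jackson's theorem, each station behaves as independent M/M/1.
Station 1: ρ₁ = 3.8/6.3 = 0.6032, L₁ = ρ₁/(1-ρ₁) = λ/(μ₁-λ) = 3.8/2.50 = 1.5200
Station 2: ρ₂ = 3.8/7.4 = 0.5135, L₂ = ρ₂/(1-ρ₂) = λ/(μ₂-λ) = 3.8/3.60 = 1.0556
Total: L = L₁ + L₂ = 1.5200 + 1.0556 = 2.5756
W = L/λ = 2.5756/3.8 = 0.6778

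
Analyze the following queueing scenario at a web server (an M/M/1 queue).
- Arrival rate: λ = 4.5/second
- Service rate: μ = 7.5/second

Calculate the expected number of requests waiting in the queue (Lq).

ρ = λ/μ = 4.5/7.5 = 0.6000
For M/M/1: Lq = λ²/(μ(μ-λ))
Lq = 20.25/(7.5 × 3.00)
Lq = 0.9000 requests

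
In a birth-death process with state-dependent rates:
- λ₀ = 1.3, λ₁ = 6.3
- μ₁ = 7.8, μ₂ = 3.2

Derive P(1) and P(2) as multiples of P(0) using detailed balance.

Balance equations:
State 0: λ₀P₀ = μ₁P₁ → P₁ = (λ₀/μ₁)P₀ = (1.3/7.8)P₀ = 0.1667P₀
State 1: P₂ = (λ₀λ₁)/(μ₁μ₂)P₀ = (1.3×6.3)/(7.8×3.2)P₀ = 0.3281P₀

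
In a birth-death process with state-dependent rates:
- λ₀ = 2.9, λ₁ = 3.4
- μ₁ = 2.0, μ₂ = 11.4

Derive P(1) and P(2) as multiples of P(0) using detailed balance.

Balance equations:
State 0: λ₀P₀ = μ₁P₁ → P₁ = (λ₀/μ₁)P₀ = (2.9/2.0)P₀ = 1.4500P₀
State 1: P₂ = (λ₀λ₁)/(μ₁μ₂)P₀ = (2.9×3.4)/(2.0×11.4)P₀ = 0.4325P₀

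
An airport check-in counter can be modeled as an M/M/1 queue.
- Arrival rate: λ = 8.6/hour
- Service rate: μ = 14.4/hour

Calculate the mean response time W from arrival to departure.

First, compute utilization: ρ = λ/μ = 8.6/14.4 = 0.5972
For M/M/1: W = 1/(μ-λ)
W = 1/(14.4-8.6) = 1/5.80
W = 0.1724 hours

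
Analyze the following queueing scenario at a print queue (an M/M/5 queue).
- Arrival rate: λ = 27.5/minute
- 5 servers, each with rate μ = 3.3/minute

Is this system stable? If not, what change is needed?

Stability requires ρ = λ/(cμ) < 1
ρ = 27.5/(5 × 3.3) = 27.5/16.50 = 1.6667
Since 1.6667 ≥ 1, the system is UNSTABLE.
Need c > λ/μ = 27.5/3.3 = 8.33.
Minimum servers needed: c = 9.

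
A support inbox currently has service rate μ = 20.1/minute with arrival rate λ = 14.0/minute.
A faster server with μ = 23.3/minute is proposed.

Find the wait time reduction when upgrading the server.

System 1: ρ₁ = 14.0/20.1 = 0.6965, W₁ = 1/(20.1-14.0) = 0.1639
System 2: ρ₂ = 14.0/23.3 = 0.6009, W₂ = 1/(23.3-14.0) = 0.1075
Improvement: (W₁-W₂)/W₁ = (0.1639-0.1075)/0.1639 = 34.41%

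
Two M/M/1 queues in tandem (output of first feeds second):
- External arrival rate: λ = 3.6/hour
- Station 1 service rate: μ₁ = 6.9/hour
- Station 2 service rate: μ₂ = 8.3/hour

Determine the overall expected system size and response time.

By Jackson's theorem, each station behaves as independent M/M/1.
Station 1: ρ₁ = 3.6/6.9 = 0.5217, L₁ = ρ₁/(1-ρ₁) = λ/(μ₁-λ) = 3.6/3.30 = 1.0909
Station 2: ρ₂ = 3.6/8.3 = 0.4337, L₂ = ρ₂/(1-ρ₂) = λ/(μ₂-λ) = 3.6/4.70 = 0.7660
Total: L = L₁ + L₂ = 1.0909 + 0.7660 = 1.8569
W = L/λ = 1.8569/3.6 = 0.5158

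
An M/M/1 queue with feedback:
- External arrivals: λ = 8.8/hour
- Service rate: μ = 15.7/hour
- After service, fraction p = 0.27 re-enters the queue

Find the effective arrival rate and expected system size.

Effective arrival rate: λ_eff = λ/(1-p) = 8.8/(1-0.27) = 8.8/0.73 = 12.0548
ρ = λ_eff/μ = 12.0548/15.7 = 0.76782
L = ρ/(1-ρ) = 0.76782/(1-0.76782) = 3.3070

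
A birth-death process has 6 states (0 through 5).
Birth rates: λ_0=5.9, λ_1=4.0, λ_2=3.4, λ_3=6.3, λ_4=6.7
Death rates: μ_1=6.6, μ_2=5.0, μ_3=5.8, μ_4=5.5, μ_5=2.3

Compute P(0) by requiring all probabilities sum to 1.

Ratios P(n)/P(0) = (λ₀···λₙ₋₁)/(μ₁···μₙ):
P(1)/P(0) = (5.9)/(6.6) = 0.8939
P(2)/P(0) = (5.9×4.0)/(6.6×5.0) = 0.7152
P(3)/P(0) = (5.9×4.0×3.4)/(6.6×5.0×5.8) = 0.4192
P(4)/P(0) = (5.9×4.0×3.4×6.3)/(6.6×5.0×5.8×5.5) = 0.4802
P(5)/P(0) = (5.9×4.0×3.4×6.3×6.7)/(6.6×5.0×5.8×5.5×2.3) = 1.3989

Normalization: ∑ P(n) = 1
P(0) × (1.0000 + 0.8939 + 0.7152 + 0.4192 + 0.4802 + 1.3989) = 1
P(0) × 4.9074 = 1
P(0) = 1/4.9074 = 0.2038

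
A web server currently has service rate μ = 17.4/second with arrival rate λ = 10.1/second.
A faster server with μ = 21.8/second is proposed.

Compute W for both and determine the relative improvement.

System 1: ρ₁ = 10.1/17.4 = 0.5805, W₁ = 1/(17.4-10.1) = 0.1370
System 2: ρ₂ = 10.1/21.8 = 0.4633, W₂ = 1/(21.8-10.1) = 0.08547
Improvement: (W₁-W₂)/W₁ = (0.1370-0.08547)/0.1370 = 37.61%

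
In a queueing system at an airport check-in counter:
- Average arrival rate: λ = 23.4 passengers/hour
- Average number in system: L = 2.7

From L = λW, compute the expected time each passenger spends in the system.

Little's Law: L = λW, so W = L/λ
W = 2.7/23.4 = 0.1154 hours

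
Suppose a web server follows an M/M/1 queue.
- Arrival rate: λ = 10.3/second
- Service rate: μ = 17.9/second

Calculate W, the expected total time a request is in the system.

First, compute utilization: ρ = λ/μ = 10.3/17.9 = 0.5754
For M/M/1: W = 1/(μ-λ)
W = 1/(17.9-10.3) = 1/7.60
W = 0.1316 seconds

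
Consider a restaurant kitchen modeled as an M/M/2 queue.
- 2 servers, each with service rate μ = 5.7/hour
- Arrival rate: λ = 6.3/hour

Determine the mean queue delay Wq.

Traffic intensity: ρ = λ/(cμ) = 6.3/(2×5.7) = 0.5526
Since ρ = 0.5526 < 1, system is stable.
Offered load a = λ/μ = cρ = 6.3/5.7 = 1.1053
P₀ = [ Σₙ₌₀^1 aⁿ/n! + a^2/(2!(1-ρ)) ]⁻¹
Σ = a^0/0! + a^1/1! = 1.0000 + 1.1053 = 2.1053
a^2/(2!(1-ρ)) = 1.2216/(2 × 0.44737) = 1.3653
P₀ = 1/(2.1053 + 1.3653) = 0.2881
Lq = P₀·a^2·ρ / (2!(1-ρ)²) = 0.2881 × 1.2216 × 0.5526 / (2 × 0.2001) = 0.4860
Wq = Lq/λ = 0.4860/6.3 = 0.07714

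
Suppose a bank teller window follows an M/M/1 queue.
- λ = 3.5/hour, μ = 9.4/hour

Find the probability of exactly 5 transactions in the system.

ρ = λ/μ = 3.5/9.4 = 0.37234
P(n) = (1-ρ)ρⁿ
P(5) = (1-0.37234) × 0.37234^5
P(5) = 0.6277 × 0.007156
P(5) = 0.004492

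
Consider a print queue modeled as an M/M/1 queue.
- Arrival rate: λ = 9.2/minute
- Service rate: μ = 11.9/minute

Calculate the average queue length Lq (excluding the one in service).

ρ = λ/μ = 9.2/11.9 = 0.7731
For M/M/1: Lq = λ²/(μ(μ-λ))
Lq = 84.64/(11.9 × 2.70)
Lq = 2.6343 jobs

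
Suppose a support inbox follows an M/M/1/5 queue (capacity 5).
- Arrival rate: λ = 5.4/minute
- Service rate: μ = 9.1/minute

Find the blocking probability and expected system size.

ρ = λ/μ = 5.4/9.1 = 0.5934
P₀ = (1-ρ)/(1-ρ^(K+1)) = (1-0.5934)/(1-0.5934^6) = 0.4066/0.9563 = 0.4252
P_K = P₀×ρ^K = 0.42516 × 0.5934^5 = 0.42516 × 0.073576 = 0.03128
Blocking probability P_5 = 0.03128 (3.13%)
L = ρ[1 - (K+1)ρ^K + Kρ^(K+1)] / [(1-ρ)(1-ρ^(K+1))]
L = 0.5934 × (1 - 6×0.07358 + 5×0.04366) / ((1 - 0.5934) × (1 - 0.04366)) = 1.1855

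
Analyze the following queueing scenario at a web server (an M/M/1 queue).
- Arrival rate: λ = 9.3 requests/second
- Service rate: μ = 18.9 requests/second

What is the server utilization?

Server utilization: ρ = λ/μ
ρ = 9.3/18.9 = 0.4921
The server is busy 49.21% of the time.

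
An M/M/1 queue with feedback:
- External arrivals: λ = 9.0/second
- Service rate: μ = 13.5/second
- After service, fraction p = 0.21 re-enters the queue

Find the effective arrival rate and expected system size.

Effective arrival rate: λ_eff = λ/(1-p) = 9.0/(1-0.21) = 9.0/0.79 = 11.39241
ρ = λ_eff/μ = 11.39241/13.5 = 0.843882
L = ρ/(1-ρ) = 0.843882/(1-0.843882) = 5.4054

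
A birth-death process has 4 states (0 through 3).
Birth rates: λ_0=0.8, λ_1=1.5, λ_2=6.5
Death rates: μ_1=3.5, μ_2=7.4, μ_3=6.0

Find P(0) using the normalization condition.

Ratios P(n)/P(0) = (λ₀···λₙ₋₁)/(μ₁···μₙ):
P(1)/P(0) = (0.8)/(3.5) = 0.2286
P(2)/P(0) = (0.8×1.5)/(3.5×7.4) = 0.04633
P(3)/P(0) = (0.8×1.5×6.5)/(3.5×7.4×6.0) = 0.05019

Normalization: ∑ P(n) = 1
P(0) × (1.0000 + 0.2286 + 0.04633 + 0.05019) = 1
P(0) × 1.3251 = 1
P(0) = 1/1.3251 = 0.7547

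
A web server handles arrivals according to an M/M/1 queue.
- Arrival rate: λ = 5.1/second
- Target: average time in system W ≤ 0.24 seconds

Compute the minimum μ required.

For M/M/1: W = 1/(μ-λ)
Need W ≤ 0.24, so 1/(μ-λ) ≤ 0.24
μ - λ ≥ 1/0.24 = 4.1667
μ ≥ 5.1 + 4.1667 = 9.2667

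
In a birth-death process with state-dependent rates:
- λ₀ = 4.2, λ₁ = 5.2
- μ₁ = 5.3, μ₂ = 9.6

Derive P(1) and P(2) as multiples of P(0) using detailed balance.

Balance equations:
State 0: λ₀P₀ = μ₁P₁ → P₁ = (λ₀/μ₁)P₀ = (4.2/5.3)P₀ = 0.7925P₀
State 1: P₂ = (λ₀λ₁)/(μ₁μ₂)P₀ = (4.2×5.2)/(5.3×9.6)P₀ = 0.4292P₀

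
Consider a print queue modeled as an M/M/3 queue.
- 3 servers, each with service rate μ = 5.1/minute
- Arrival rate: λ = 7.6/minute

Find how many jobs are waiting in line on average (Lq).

Traffic intensity: ρ = λ/(cμ) = 7.6/(3×5.1) = 0.4967
Since ρ = 0.4967 < 1, system is stable.
Offered load a = λ/μ = cρ = 7.6/5.1 = 1.4902
P₀ = [ Σₙ₌₀^2 aⁿ/n! + a^3/(3!(1-ρ)) ]⁻¹
Σ = a^0/0! + a^1/1! + a^2/2! = 1.0000 + 1.4902 + 1.1103 = 3.6005
a^3/(3!(1-ρ)) = 3.3093/(6 × 0.5033) = 1.0959
P₀ = 1/(3.6005 + 1.0959) = 0.2129
Lq = P₀·a^3·ρ / (3!(1-ρ)²) = 0.2129 × 3.3093 × 0.4967 / (6 × 0.2533) = 0.2303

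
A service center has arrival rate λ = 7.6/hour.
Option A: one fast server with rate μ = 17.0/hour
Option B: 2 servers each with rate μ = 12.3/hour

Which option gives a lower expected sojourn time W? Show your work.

Option A: single server μ = 17.0 (M/M/1)
  ρ_A = 7.6/17.0 = 0.4471
  W_A = 1/(μ-λ) = 1/(17.0-7.6) = 1/9.40 = 0.1064

Option B: 2 servers μ = 12.3 (M/M/2)
  ρ_B = λ/(cμ) = 7.6/(2×12.3) = 0.3089
  Offered load a = λ/μ = cρ = 7.6/12.3 = 0.6179
  P₀ = [ Σₙ₌₀^1 aⁿ/n! + a^2/(2!(1-ρ)) ]⁻¹
  Σ = a^0/0! + a^1/1! = 1.0000 + 0.6179 = 1.6179
  a^2/(2!(1-ρ)) = 0.3818/(2 × 0.6911) = 0.2762
  P₀ = 1/(1.6179 + 0.2762) = 0.5280
  Lq = P₀·a^2·ρ / (2!(1-ρ)²) = 0.52795 × 0.38178 × 0.30894 / (2 × 0.47756) = 0.06520
  Wq_B = Lq/λ = 0.06520/7.6 = 0.008579
  W_B = Wq_B + 1/μ = 0.008579 + 0.08130 = 0.08988

Since W_B = 0.08988 < W_A = 0.1064, Option B (multiple servers) has the shorter time in system.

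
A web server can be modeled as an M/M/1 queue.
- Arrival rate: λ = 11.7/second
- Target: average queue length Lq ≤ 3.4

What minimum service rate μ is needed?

For M/M/1: Lq = λ²/(μ(μ-λ))
Need Lq ≤ 3.4, i.e. μ(μ-λ) ≥ λ²/3.4
μ² - 11.7μ - 136.89/3.4 ≥ 0  →  μ² - 11.7μ - 40.261765 ≥ 0
Quadratic formula (positive root): μ = [λ + √(λ² + 4×40.261765)]/2
Discriminant: 136.89 + 4×40.261765 = 297.9371, √297.9371 = 17.2609
μ ≥ (11.7 + 17.2609)/2 = 14.4804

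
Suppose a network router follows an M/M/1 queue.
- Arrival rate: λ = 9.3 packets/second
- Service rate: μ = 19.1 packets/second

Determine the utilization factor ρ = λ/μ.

Server utilization: ρ = λ/μ
ρ = 9.3/19.1 = 0.4869
The server is busy 48.69% of the time.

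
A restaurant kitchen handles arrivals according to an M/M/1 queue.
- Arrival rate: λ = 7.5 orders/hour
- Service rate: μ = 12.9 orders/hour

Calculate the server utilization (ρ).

Server utilization: ρ = λ/μ
ρ = 7.5/12.9 = 0.5814
The server is busy 58.14% of the time.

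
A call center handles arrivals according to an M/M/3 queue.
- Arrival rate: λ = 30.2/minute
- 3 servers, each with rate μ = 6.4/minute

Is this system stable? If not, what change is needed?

Stability requires ρ = λ/(cμ) < 1
ρ = 30.2/(3 × 6.4) = 30.2/19.20 = 1.5729
Since 1.5729 ≥ 1, the system is UNSTABLE.
Need c > λ/μ = 30.2/6.4 = 4.72.
Minimum servers needed: c = 5.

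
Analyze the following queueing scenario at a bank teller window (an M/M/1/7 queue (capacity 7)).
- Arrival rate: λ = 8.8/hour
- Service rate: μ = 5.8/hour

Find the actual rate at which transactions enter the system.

ρ = λ/μ = 8.8/5.8 = 1.51724
P₀ = (1-ρ)/(1-ρ^(K+1)) = (1-1.51724)/(1-1.51724^8) = -0.5172/-27.0824 = 0.01910
P_K = P₀×ρ^K = 0.01910 × 1.51724^7 = 0.01910 × 18.5089 = 0.3535
λ_eff = λ(1-P_K) = 8.8 × (1 - 0.3535) = 8.8 × 0.6465 = 5.6892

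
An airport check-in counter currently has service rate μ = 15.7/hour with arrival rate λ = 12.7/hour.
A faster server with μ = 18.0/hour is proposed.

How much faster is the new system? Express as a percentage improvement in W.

System 1: ρ₁ = 12.7/15.7 = 0.8089, W₁ = 1/(15.7-12.7) = 0.33333
System 2: ρ₂ = 12.7/18.0 = 0.7056, W₂ = 1/(18.0-12.7) = 0.18868
Improvement: (W₁-W₂)/W₁ = (0.33333-0.18868)/0.33333 = 43.40%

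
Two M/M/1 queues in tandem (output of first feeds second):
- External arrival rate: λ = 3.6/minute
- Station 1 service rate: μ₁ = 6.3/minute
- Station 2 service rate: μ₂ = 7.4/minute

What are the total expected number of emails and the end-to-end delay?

By Jackson's theorem, each station behaves as independent M/M/1.
Station 1: ρ₁ = 3.6/6.3 = 0.5714, L₁ = ρ₁/(1-ρ₁) = λ/(μ₁-λ) = 3.6/2.70 = 1.3333
Station 2: ρ₂ = 3.6/7.4 = 0.4865, L₂ = ρ₂/(1-ρ₂) = λ/(μ₂-λ) = 3.6/3.80 = 0.9474
Total: L = L₁ + L₂ = 1.3333 + 0.9474 = 2.2807
W = L/λ = 2.2807/3.6 = 0.6335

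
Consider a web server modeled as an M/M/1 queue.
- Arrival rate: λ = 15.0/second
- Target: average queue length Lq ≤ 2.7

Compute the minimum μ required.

For M/M/1: Lq = λ²/(μ(μ-λ))
Need Lq ≤ 2.7, i.e. μ(μ-λ) ≥ λ²/2.7
μ² - 15.0μ - 225.00/2.7 ≥ 0  →  μ² - 15.0μ - 83.33333 ≥ 0
Quadratic formula (positive root): μ = [λ + √(λ² + 4×83.33333)]/2
Discriminant: 225.00 + 4×83.33333 = 558.3333, √558.3333 = 23.62908
μ ≥ (15.0 + 23.62908)/2 = 19.3145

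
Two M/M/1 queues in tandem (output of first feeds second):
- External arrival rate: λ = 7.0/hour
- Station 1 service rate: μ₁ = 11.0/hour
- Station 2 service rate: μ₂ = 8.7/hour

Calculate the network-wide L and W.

By Jackson's theorem, each station behaves as independent M/M/1.
Station 1: ρ₁ = 7.0/11.0 = 0.6364, L₁ = ρ₁/(1-ρ₁) = λ/(μ₁-λ) = 7.0/4.00 = 1.7500
Station 2: ρ₂ = 7.0/8.7 = 0.8046, L₂ = ρ₂/(1-ρ₂) = λ/(μ₂-λ) = 7.0/1.70 = 4.1176
Total: L = L₁ + L₂ = 1.7500 + 4.1176 = 5.8676
W = L/λ = 5.8676/7.0 = 0.8382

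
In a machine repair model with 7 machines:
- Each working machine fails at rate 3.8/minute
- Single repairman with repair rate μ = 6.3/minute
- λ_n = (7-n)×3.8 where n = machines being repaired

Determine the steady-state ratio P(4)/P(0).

P(4)/P(0) = ∏_{i=0}^{4-1} λ_i/μ_{i+1}
= (7-0)×3.8/6.3 × (7-1)×3.8/6.3 × (7-2)×3.8/6.3 × (7-3)×3.8/6.3
= 111.1864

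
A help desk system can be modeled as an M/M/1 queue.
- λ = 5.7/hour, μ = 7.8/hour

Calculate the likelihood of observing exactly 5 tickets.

ρ = λ/μ = 5.7/7.8 = 0.7308
P(n) = (1-ρ)ρⁿ
P(5) = (1-0.7308) × 0.7308^5
P(5) = 0.26920 × 0.20845
P(5) = 0.05611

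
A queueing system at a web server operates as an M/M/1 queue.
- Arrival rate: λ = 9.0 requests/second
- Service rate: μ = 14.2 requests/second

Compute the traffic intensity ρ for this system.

Server utilization: ρ = λ/μ
ρ = 9.0/14.2 = 0.6338
The server is busy 63.38% of the time.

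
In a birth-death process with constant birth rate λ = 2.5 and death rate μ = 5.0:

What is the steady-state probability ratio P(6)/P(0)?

For constant rates: P(n)/P(0) = (λ/μ)^n
P(6)/P(0) = (2.5/5.0)^6 = 0.5000^6 = 0.01562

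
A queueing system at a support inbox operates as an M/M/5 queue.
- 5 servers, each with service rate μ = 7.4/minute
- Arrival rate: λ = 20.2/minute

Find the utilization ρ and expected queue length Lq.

Traffic intensity: ρ = λ/(cμ) = 20.2/(5×7.4) = 0.5459
Since ρ = 0.5459 < 1, system is stable.
Offered load a = λ/μ = cρ = 20.2/7.4 = 2.7297
P₀ = [ Σₙ₌₀^4 aⁿ/n! + a^5/(5!(1-ρ)) ]⁻¹
Σ = a^0/0! + a^1/1! + a^2/2! + a^3/3! + a^4/4! = 1.0000 + 2.7297 + 3.7257 + 3.3901 + 2.3135 = 13.1590
a^5/(5!(1-ρ)) = 151.5648/(120 × 0.45405) = 2.7817
P₀ = 1/(13.1590 + 2.7817) = 0.06273
Lq = P₀·a^5·ρ / (5!(1-ρ)²) = 0.06273 × 151.5648 × 0.5459 / (120 × 0.2062) = 0.2098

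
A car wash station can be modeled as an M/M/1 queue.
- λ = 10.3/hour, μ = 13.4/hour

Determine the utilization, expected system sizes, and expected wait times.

Step 1: ρ = λ/μ = 10.3/13.4 = 0.7687
Step 2: L = λ/(μ-λ) = 10.3/3.10 = 3.3226
Step 3: Lq = λ²/(μ(μ-λ)) = 106.09/(13.4×3.10) = 2.5539
Step 4: W = 1/(μ-λ) = 1/3.10 = 0.32258
Step 5: Wq = λ/(μ(μ-λ)) = 10.3/(13.4×3.10) = 0.2480
Step 6: P(0) = 1-ρ = 0.2313
Verify: L = λW = 10.3×0.32258 = 3.3226 ✔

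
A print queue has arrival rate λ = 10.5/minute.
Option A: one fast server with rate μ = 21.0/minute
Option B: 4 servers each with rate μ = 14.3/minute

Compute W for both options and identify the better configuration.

Option A: single server μ = 21.0 (M/M/1)
  ρ_A = 10.5/21.0 = 0.5000
  W_A = 1/(μ-λ) = 1/(21.0-10.5) = 1/10.50 = 0.09524

Option B: 4 servers μ = 14.3 (M/M/4)
  ρ_B = λ/(cμ) = 10.5/(4×14.3) = 0.1836
  Offered load a = λ/μ = cρ = 10.5/14.3 = 0.7343
  P₀ = [ Σₙ₌₀^3 aⁿ/n! + a^4/(4!(1-ρ)) ]⁻¹
  Σ = a^0/0! + a^1/1! + a^2/2! + a^3/3! = 1.0000 + 0.73427 + 0.26957 + 0.065979 = 2.0698
  a^4/(4!(1-ρ)) = 0.29068/(24 × 0.81643) = 0.01483
  P₀ = 1/(2.0698 + 0.01483) = 0.4797
  Lq = P₀·a^4·ρ / (4!(1-ρ)²) = 0.4797 × 0.2907 × 0.1836 / (24 × 0.6666) = 0.001600
  Wq_B = Lq/λ = 0.001600/10.5 = 0.0001524
  W_B = Wq_B + 1/μ = 0.0001524 + 0.06993 = 0.07008

Since W_B = 0.07008 < W_A = 0.09524, Option B (multiple servers) has the shorter time in system.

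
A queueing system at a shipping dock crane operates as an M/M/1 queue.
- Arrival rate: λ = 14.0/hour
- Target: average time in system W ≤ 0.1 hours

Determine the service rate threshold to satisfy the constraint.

For M/M/1: W = 1/(μ-λ)
Need W ≤ 0.1, so 1/(μ-λ) ≤ 0.1
μ - λ ≥ 1/0.1 = 10.0000
μ ≥ 14.0 + 10.0000 = 24.0000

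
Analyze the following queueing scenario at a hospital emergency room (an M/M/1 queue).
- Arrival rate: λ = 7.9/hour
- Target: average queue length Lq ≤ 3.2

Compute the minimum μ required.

For M/M/1: Lq = λ²/(μ(μ-λ))
Need Lq ≤ 3.2, i.e. μ(μ-λ) ≥ λ²/3.2
μ² - 7.9μ - 62.41/3.2 ≥ 0  →  μ² - 7.9μ - 19.50313 ≥ 0
Quadratic formula (positive root): μ = [λ + √(λ² + 4×19.50313)]/2
Discriminant: 62.41 + 4×19.50313 = 140.4225, √140.4225 = 11.8500
μ ≥ (7.9 + 11.8500)/2 = 9.8750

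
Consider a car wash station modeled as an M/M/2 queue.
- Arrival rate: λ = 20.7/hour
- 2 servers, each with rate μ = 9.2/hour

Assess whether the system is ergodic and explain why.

Stability requires ρ = λ/(cμ) < 1
ρ = 20.7/(2 × 9.2) = 20.7/18.40 = 1.1250
Since 1.1250 ≥ 1, the system is UNSTABLE.
Need c > λ/μ = 20.7/9.2 = 2.25.
Minimum servers needed: c = 3.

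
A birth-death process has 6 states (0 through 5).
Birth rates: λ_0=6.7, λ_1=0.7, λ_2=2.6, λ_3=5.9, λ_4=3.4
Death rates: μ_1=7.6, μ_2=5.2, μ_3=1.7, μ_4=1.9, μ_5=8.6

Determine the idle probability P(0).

Ratios P(n)/P(0) = (λ₀···λₙ₋₁)/(μ₁···μₙ):
P(1)/P(0) = (6.7)/(7.6) = 0.8816
P(2)/P(0) = (6.7×0.7)/(7.6×5.2) = 0.1187
P(3)/P(0) = (6.7×0.7×2.6)/(7.6×5.2×1.7) = 0.1815
P(4)/P(0) = (6.7×0.7×2.6×5.9)/(7.6×5.2×1.7×1.9) = 0.5636
P(5)/P(0) = (6.7×0.7×2.6×5.9×3.4)/(7.6×5.2×1.7×1.9×8.6) = 0.2228

Normalization: ∑ P(n) = 1
P(0) × (1.0000 + 0.8816 + 0.1187 + 0.1815 + 0.5636 + 0.2228) = 1
P(0) × 2.9682 = 1
P(0) = 1/2.9682 = 0.3369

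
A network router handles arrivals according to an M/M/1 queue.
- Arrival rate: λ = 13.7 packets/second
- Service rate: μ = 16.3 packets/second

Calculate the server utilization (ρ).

Server utilization: ρ = λ/μ
ρ = 13.7/16.3 = 0.8405
The server is busy 84.05% of the time.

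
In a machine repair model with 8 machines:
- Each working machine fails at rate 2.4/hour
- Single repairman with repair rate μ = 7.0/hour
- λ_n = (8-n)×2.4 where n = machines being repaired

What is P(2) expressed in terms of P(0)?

P(2)/P(0) = ∏_{i=0}^{2-1} λ_i/μ_{i+1}
= (8-0)×2.4/7.0 × (8-1)×2.4/7.0
= 6.5829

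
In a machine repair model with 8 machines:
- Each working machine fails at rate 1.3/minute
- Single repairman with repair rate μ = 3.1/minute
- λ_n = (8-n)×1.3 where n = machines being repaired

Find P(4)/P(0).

P(4)/P(0) = ∏_{i=0}^{4-1} λ_i/μ_{i+1}
= (8-0)×1.3/3.1 × (8-1)×1.3/3.1 × (8-2)×1.3/3.1 × (8-3)×1.3/3.1
= 51.9560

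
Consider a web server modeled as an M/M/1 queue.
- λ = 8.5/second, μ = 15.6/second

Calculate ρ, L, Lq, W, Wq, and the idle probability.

Step 1: ρ = λ/μ = 8.5/15.6 = 0.5449
Step 2: L = λ/(μ-λ) = 8.5/7.10 = 1.1972
Step 3: Lq = λ²/(μ(μ-λ)) = 72.25/(15.6×7.10) = 0.6523
Step 4: W = 1/(μ-λ) = 1/7.10 = 0.14085
Step 5: Wq = λ/(μ(μ-λ)) = 8.5/(15.6×7.10) = 0.07674
Step 6: P(0) = 1-ρ = 0.4551
Verify: L = λW = 8.5×0.14085 = 1.1972 ✔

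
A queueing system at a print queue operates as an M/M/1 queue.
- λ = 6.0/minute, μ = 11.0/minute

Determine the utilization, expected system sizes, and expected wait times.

Step 1: ρ = λ/μ = 6.0/11.0 = 0.5455
Step 2: L = λ/(μ-λ) = 6.0/5.00 = 1.2000
Step 3: Lq = λ²/(μ(μ-λ)) = 36.00/(11.0×5.00) = 0.6545
Step 4: W = 1/(μ-λ) = 1/5.00 = 0.2000
Step 5: Wq = λ/(μ(μ-λ)) = 6.0/(11.0×5.00) = 0.1091
Step 6: P(0) = 1-ρ = 0.4545
Verify: L = λW = 6.0×0.2000 = 1.2000 ✔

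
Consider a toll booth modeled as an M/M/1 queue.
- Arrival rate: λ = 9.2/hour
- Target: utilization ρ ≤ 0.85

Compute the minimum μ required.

ρ = λ/μ, so μ = λ/ρ
μ ≥ 9.2/0.85 = 10.8235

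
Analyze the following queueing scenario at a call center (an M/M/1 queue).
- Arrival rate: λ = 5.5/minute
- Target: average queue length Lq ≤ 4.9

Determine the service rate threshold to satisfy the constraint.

For M/M/1: Lq = λ²/(μ(μ-λ))
Need Lq ≤ 4.9, i.e. μ(μ-λ) ≥ λ²/4.9
μ² - 5.5μ - 30.25/4.9 ≥ 0  →  μ² - 5.5μ - 6.17347 ≥ 0
Quadratic formula (positive root): μ = [λ + √(λ² + 4×6.17347)]/2
Discriminant: 30.25 + 4×6.17347 = 54.9439, √54.9439 = 7.4124
μ ≥ (5.5 + 7.4124)/2 = 6.4562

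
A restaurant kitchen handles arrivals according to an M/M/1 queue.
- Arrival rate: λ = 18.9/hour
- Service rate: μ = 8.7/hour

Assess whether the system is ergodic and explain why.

Stability requires ρ = λ/(cμ) < 1
ρ = 18.9/(1 × 8.7) = 18.9/8.70 = 2.1724
Since 2.1724 ≥ 1, the system is UNSTABLE.
Queue grows without bound. Need μ > λ = 18.9.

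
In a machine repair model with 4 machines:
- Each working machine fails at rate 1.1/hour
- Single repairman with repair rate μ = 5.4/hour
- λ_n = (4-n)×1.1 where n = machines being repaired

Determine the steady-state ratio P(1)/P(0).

P(1)/P(0) = ∏_{i=0}^{1-1} λ_i/μ_{i+1}
= (4-0)×1.1/5.4
= 0.8148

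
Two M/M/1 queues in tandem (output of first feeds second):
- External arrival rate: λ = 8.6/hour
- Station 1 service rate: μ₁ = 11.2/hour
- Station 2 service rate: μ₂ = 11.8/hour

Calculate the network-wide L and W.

By Jackson's theorem, each station behaves as independent M/M/1.
Station 1: ρ₁ = 8.6/11.2 = 0.7679, L₁ = ρ₁/(1-ρ₁) = λ/(μ₁-λ) = 8.6/2.60 = 3.3077
Station 2: ρ₂ = 8.6/11.8 = 0.7288, L₂ = ρ₂/(1-ρ₂) = λ/(μ₂-λ) = 8.6/3.20 = 2.6875
Total: L = L₁ + L₂ = 3.3077 + 2.6875 = 5.9952
W = L/λ = 5.9952/8.6 = 0.6971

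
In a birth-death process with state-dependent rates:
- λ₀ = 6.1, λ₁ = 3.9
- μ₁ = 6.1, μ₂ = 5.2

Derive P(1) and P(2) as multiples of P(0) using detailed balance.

Balance equations:
State 0: λ₀P₀ = μ₁P₁ → P₁ = (λ₀/μ₁)P₀ = (6.1/6.1)P₀ = 1.0000P₀
State 1: P₂ = (λ₀λ₁)/(μ₁μ₂)P₀ = (6.1×3.9)/(6.1×5.2)P₀ = 0.7500P₀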